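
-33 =-33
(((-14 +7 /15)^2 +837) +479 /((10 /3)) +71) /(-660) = -1.87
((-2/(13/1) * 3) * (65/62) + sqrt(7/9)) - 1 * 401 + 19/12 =-148763/372 + sqrt(7)/3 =-399.02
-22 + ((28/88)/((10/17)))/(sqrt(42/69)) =-22 + 17 * sqrt(322)/440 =-21.31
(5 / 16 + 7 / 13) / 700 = 177 / 145600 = 0.00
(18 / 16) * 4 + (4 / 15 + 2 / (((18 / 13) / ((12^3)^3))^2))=833211726753630781583 / 30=27773724225121026052.77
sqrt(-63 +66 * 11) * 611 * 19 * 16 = 185744 * sqrt(663) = 4782682.58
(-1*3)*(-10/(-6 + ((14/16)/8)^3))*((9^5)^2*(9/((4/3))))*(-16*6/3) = 5922976672902021120/1572521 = 3766548537604.28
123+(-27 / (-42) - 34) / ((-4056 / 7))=998243 / 8112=123.06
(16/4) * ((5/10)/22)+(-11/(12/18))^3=-395299/88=-4492.03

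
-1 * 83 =-83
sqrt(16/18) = 0.94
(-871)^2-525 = 758116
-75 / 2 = -37.50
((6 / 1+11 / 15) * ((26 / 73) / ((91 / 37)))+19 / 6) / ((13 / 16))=507944 / 99645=5.10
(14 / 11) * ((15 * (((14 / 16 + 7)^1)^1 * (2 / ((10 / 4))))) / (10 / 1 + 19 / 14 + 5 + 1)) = 6.93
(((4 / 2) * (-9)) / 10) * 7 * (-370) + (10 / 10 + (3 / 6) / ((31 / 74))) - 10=4654.19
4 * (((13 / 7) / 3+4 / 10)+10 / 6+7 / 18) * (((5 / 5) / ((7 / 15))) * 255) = 329290 / 49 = 6720.20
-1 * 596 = -596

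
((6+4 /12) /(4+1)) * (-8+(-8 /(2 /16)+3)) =-437 /5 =-87.40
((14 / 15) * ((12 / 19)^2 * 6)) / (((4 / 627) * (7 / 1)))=4752 / 95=50.02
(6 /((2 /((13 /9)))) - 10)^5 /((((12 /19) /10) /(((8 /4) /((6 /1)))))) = -134886415 /4374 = -30838.23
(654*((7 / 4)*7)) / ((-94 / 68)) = -272391 / 47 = -5795.55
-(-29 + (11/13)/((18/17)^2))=118969/4212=28.25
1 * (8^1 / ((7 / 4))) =32 / 7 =4.57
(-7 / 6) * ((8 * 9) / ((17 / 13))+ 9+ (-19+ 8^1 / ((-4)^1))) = -854 / 17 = -50.24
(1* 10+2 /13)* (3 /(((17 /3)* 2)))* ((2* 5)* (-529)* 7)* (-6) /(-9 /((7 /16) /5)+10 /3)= -25195212 /4199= -6000.29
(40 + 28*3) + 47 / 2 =295 / 2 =147.50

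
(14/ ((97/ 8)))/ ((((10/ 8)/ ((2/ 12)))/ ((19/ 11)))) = 4256/ 16005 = 0.27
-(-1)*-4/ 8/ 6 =-1/ 12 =-0.08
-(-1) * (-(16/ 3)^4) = -65536/ 81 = -809.09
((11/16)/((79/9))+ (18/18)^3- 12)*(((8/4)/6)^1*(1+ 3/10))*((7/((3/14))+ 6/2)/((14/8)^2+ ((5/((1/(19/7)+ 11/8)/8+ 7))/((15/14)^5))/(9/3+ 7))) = -2844156048215625/52427344527026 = -54.25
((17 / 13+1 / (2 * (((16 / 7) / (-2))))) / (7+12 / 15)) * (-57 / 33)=-17195 / 89232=-0.19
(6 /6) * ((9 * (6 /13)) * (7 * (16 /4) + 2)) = 1620 /13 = 124.62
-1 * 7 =-7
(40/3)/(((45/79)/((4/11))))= 2528/297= 8.51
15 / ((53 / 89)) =1335 / 53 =25.19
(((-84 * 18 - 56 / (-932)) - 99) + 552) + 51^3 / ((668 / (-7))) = -381171425 / 155644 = -2449.00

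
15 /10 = 3 /2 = 1.50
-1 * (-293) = 293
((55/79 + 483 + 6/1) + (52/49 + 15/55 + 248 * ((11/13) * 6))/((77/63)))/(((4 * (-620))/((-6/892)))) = 0.00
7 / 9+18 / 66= 104 / 99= 1.05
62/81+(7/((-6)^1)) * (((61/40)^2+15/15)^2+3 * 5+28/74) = -461552775713/15344640000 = -30.08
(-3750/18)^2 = 390625/9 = 43402.78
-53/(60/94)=-2491/30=-83.03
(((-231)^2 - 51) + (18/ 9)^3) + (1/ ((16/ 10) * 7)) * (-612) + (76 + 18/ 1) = 747003/ 14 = 53357.36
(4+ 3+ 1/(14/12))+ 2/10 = 282/35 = 8.06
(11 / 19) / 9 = 11 / 171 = 0.06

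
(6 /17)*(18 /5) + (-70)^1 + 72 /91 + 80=12.06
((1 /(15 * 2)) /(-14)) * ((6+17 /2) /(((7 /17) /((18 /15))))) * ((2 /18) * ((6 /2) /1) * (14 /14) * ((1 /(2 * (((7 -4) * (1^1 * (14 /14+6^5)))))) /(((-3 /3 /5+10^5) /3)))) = -493 /22864334271240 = -0.00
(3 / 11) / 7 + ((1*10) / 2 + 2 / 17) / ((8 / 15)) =100893 / 10472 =9.63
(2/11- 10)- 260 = -269.82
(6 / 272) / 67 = 3 / 9112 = 0.00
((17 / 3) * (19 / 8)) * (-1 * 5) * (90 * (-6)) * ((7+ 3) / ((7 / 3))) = 1090125 / 7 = 155732.14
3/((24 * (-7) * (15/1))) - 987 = -829081/840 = -987.00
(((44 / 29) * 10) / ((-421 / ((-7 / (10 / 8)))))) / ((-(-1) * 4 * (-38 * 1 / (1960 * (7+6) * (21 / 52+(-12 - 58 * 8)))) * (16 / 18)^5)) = 27549329550435 / 950153216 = 28994.62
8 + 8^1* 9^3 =5840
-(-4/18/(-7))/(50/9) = -1/175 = -0.01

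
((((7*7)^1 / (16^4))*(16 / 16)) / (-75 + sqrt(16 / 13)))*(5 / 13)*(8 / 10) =-0.00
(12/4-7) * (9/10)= -18/5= -3.60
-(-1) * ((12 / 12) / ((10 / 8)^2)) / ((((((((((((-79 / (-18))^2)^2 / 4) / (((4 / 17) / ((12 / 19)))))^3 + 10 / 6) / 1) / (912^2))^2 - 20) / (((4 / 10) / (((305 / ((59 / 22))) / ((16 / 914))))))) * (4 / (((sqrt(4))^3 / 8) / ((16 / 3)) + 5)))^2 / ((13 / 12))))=0.00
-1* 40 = -40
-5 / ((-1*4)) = 5 / 4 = 1.25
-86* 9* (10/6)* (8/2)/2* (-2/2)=2580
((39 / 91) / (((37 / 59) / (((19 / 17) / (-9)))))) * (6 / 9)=-2242 / 39627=-0.06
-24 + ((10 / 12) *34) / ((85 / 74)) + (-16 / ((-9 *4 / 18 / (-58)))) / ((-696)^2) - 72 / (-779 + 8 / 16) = 136939 / 180612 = 0.76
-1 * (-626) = 626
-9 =-9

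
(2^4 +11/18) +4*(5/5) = 371/18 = 20.61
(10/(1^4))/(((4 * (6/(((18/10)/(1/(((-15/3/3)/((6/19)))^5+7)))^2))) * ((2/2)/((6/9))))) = 59669173238940595201/3967185807360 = 15040680.25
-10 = -10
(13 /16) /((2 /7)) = 91 /32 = 2.84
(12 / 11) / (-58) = -0.02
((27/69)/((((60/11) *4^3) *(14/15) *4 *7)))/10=99/23080960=0.00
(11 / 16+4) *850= 31875 / 8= 3984.38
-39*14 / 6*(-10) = 910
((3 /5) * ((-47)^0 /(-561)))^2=1 /874225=0.00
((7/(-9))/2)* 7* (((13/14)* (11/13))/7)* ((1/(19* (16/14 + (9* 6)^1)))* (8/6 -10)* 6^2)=1001/11001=0.09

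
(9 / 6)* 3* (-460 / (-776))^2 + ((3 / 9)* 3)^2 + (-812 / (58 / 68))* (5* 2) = -9517.42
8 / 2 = 4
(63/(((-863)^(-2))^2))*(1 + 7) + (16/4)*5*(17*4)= 279559155135304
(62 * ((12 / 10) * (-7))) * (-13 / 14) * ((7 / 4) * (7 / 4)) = 59241 / 40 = 1481.02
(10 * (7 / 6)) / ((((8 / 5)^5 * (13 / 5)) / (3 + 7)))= 2734375 / 638976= 4.28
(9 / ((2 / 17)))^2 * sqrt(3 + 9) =23409 * sqrt(3) / 2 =20272.79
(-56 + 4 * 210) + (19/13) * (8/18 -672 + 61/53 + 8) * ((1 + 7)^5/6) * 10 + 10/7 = -6885046146946/130221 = -52872011.02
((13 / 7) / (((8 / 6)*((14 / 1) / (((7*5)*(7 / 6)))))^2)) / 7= 325 / 256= 1.27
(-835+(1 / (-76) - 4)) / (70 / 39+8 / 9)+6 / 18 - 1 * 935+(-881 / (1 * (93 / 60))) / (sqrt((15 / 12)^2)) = -3777342133 / 2219352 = -1702.00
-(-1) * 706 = 706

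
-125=-125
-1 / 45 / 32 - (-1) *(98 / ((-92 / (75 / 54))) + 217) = 793113 / 3680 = 215.52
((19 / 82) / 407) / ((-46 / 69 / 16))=-228 / 16687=-0.01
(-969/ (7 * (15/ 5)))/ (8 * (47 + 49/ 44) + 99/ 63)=-0.12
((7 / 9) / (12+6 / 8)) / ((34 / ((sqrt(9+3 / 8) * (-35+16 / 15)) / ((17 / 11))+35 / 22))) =-0.12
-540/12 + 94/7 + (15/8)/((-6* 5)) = -3543/112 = -31.63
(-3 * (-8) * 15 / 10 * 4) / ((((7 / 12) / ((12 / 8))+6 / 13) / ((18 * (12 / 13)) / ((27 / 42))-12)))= 466560 / 199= 2344.52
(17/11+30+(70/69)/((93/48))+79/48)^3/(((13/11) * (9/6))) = 75730723570056593375/3503067608561664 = 21618.40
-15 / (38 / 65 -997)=325 / 21589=0.02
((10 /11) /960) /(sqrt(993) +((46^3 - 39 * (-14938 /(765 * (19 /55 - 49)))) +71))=75582578757027 /7773309406762836095984 - 388035387 * sqrt(993) /3886654703381418047992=0.00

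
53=53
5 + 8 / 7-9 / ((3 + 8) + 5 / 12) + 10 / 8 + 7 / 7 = 29171 / 3836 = 7.60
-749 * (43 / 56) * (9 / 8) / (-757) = 41409 / 48448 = 0.85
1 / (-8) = -1 / 8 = -0.12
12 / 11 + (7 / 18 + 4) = 5.48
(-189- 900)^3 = -1291467969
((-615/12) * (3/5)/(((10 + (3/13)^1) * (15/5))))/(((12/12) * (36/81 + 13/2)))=-4797/33250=-0.14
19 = 19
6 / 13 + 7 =97 / 13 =7.46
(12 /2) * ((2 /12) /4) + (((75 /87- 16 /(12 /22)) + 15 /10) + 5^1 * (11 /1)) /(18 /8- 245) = 45461 /337908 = 0.13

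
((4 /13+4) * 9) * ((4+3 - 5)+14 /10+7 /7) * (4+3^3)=343728 /65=5288.12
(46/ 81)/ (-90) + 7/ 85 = 4712/ 61965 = 0.08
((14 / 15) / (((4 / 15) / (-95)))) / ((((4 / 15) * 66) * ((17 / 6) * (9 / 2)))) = -3325 / 2244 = -1.48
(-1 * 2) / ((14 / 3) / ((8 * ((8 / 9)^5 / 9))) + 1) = -262144 / 1371101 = -0.19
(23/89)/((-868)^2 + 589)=23/67107157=0.00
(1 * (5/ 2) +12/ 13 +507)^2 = 176119441/ 676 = 260531.72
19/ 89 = 0.21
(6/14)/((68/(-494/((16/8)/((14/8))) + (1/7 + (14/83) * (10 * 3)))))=-2977371/1106224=-2.69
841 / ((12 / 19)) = 15979 / 12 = 1331.58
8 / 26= 4 / 13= 0.31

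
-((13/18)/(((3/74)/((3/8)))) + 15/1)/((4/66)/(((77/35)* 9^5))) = -3717744723/80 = -46471809.04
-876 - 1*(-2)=-874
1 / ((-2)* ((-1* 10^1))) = 1 / 20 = 0.05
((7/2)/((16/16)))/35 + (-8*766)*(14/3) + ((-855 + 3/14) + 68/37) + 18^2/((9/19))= -111756614/3885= -28766.18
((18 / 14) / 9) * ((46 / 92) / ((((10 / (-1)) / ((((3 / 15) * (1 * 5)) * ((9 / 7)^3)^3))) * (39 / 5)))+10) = 20854735477 / 14688712948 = 1.42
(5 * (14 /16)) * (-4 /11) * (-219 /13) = 7665 /286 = 26.80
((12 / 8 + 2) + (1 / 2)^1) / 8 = 1 / 2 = 0.50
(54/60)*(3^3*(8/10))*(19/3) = 3078/25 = 123.12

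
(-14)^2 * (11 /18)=1078 /9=119.78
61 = 61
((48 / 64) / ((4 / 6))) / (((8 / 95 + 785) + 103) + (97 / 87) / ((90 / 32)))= 669465 / 528717056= 0.00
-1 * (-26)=26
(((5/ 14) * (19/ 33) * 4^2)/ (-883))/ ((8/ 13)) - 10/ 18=-343660/ 611919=-0.56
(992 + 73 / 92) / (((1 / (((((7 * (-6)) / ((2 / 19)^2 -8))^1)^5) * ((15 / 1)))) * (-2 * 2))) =-2041175209585066420365 / 136516114989568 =-14951899.34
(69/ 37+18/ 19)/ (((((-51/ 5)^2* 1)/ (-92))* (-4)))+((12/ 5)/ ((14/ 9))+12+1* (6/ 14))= 14.59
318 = 318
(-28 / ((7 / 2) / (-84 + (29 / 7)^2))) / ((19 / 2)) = 52400 / 931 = 56.28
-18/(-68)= 9/34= 0.26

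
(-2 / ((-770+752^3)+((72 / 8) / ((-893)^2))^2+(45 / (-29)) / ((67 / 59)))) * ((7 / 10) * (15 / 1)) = -8649214668281201 / 175149989433254934243854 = -0.00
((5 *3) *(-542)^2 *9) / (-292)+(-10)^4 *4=-6994535 / 73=-95815.55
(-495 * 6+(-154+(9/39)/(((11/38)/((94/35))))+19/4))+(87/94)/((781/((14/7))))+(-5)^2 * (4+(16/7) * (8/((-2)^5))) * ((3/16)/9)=-208124430487/66806740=-3115.32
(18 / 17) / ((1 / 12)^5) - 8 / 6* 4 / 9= 120932080 / 459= 263468.58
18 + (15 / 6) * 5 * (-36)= -432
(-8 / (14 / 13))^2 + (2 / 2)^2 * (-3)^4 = 6673 / 49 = 136.18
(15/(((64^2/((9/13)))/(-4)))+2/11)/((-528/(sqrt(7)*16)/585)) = -8.05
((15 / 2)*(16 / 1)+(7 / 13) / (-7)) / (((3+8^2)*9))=1559 / 7839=0.20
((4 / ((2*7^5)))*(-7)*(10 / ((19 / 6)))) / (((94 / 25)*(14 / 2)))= -1500 / 15008651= -0.00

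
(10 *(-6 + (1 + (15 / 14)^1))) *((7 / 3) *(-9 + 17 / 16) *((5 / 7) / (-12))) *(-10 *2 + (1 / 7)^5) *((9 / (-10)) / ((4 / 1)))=-11739654575 / 60236288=-194.89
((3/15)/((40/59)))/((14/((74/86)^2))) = 80771/5177200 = 0.02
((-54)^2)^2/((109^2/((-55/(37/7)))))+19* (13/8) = -26080832021/3516776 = -7416.12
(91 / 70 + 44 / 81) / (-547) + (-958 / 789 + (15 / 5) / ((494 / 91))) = -0.66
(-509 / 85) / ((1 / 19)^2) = -183749 / 85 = -2161.75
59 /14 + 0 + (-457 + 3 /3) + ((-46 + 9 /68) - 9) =-241167 /476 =-506.65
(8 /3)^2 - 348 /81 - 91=-2381 /27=-88.19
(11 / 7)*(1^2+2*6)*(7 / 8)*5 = 715 / 8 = 89.38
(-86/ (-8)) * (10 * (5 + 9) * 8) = 12040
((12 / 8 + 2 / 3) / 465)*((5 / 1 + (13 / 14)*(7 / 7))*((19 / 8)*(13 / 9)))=266513 / 2812320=0.09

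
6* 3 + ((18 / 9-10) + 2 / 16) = 81 / 8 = 10.12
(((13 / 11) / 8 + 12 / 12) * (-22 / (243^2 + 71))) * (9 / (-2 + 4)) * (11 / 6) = -3333 / 945920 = -0.00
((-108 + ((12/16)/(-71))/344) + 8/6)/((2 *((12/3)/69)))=-719042767/781568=-920.00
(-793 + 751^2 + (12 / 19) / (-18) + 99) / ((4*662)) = 32108497 / 150936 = 212.73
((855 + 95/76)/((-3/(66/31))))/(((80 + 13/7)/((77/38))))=-20306825/1349988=-15.04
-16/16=-1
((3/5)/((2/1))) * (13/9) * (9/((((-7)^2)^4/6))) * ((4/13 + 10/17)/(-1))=-1782/490008085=-0.00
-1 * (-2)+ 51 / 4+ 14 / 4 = 73 / 4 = 18.25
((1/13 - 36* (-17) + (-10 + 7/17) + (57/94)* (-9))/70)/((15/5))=12402727/4362540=2.84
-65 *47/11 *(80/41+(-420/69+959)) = -2750835035/10373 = -265191.85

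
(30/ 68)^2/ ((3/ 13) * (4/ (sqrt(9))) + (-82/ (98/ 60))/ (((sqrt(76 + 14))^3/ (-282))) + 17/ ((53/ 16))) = -15694446529125/ 3636949249717688 + 30256592163525 * sqrt(10)/ 7273898499435376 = 0.01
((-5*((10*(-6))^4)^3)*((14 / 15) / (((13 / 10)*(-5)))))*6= 121899810816000000000000 / 13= 9376908524307692307692.31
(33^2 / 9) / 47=2.57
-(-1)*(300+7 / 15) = 300.47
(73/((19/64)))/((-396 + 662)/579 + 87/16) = 43281408/1037951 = 41.70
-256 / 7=-36.57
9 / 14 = 0.64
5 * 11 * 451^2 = 11187055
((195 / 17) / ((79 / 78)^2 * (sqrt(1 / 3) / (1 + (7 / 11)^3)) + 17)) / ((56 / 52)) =394419647664001440 / 629032523105265377-107232113318281380 * sqrt(3) / 10693552892789511409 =0.61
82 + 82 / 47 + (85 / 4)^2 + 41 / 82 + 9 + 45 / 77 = 31580355 / 57904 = 545.39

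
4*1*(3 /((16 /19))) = 57 /4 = 14.25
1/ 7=0.14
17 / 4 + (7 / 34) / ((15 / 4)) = 4391 / 1020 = 4.30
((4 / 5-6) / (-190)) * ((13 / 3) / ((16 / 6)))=169 / 3800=0.04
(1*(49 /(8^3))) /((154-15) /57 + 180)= 2793 /5324288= 0.00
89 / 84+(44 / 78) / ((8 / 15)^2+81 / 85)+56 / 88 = 122334143 / 56852796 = 2.15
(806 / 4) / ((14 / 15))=6045 / 28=215.89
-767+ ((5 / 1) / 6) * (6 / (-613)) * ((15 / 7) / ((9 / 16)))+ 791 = 23.97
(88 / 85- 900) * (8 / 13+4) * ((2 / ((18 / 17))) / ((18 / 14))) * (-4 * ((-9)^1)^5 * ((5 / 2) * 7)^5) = -30719816427431250 / 13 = -2363062802110096.15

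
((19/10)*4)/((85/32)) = 1216/425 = 2.86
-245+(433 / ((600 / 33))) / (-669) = -32785763 / 133800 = -245.04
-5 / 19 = -0.26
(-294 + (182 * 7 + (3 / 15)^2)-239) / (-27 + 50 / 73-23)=-676199 / 45000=-15.03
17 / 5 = 3.40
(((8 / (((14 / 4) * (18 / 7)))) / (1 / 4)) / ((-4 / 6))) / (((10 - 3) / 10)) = -160 / 21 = -7.62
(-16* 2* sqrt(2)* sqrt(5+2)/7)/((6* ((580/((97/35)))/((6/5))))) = -776* sqrt(14)/177625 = -0.02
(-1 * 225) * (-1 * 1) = 225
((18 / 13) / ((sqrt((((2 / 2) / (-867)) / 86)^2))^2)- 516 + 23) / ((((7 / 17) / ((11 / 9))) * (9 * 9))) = 18713248348421 / 66339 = 282085173.86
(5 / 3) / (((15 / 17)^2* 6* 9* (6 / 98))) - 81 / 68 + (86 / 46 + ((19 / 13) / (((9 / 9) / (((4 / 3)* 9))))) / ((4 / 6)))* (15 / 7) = 93123804227 / 1556312940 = 59.84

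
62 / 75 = 0.83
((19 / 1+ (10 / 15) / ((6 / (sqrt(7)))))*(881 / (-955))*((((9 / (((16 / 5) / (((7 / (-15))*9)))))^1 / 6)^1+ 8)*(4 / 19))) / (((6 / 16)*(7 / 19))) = -3230627 / 20055 - 170033*sqrt(7) / 180495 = -163.58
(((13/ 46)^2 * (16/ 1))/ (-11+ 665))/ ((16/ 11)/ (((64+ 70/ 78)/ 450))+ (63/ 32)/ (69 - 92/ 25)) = 21380106176/ 110689071834375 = 0.00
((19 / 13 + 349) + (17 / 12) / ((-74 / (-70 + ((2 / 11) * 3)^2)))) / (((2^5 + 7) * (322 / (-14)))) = -245698501 / 626475564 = -0.39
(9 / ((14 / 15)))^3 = 2460375 / 2744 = 896.64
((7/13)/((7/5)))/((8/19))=95/104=0.91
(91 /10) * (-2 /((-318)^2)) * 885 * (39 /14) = -9971 /22472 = -0.44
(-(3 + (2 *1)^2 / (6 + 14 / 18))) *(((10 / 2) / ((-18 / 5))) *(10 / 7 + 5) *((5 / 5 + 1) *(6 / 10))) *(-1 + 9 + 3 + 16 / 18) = 195275 / 427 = 457.32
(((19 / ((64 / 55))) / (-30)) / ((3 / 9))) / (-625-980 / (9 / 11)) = 0.00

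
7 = 7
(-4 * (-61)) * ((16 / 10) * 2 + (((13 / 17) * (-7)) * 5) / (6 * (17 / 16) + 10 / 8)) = -6432 / 85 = -75.67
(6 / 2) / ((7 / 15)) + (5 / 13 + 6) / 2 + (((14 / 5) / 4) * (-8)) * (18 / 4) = -14177 / 910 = -15.58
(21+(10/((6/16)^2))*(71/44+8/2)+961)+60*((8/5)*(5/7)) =1004686/693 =1449.76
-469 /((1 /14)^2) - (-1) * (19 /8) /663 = -487564877 /5304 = -91924.00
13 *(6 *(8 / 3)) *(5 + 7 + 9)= 4368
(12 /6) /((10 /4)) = 0.80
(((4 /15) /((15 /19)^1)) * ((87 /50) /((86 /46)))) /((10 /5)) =12673 /80625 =0.16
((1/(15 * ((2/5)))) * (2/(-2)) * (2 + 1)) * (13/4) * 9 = -117/8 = -14.62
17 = 17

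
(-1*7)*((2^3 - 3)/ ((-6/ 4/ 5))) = 350/ 3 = 116.67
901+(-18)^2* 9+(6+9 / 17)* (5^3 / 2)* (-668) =-4569361 / 17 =-268785.94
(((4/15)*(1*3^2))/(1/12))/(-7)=-4.11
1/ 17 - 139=-2362/ 17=-138.94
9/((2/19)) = 171/2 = 85.50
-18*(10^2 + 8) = -1944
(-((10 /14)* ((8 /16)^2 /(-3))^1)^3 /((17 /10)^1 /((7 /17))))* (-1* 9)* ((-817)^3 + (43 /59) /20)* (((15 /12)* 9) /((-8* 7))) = -50366.94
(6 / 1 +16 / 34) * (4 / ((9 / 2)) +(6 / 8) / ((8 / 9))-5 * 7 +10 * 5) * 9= 974.43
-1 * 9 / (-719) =9 / 719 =0.01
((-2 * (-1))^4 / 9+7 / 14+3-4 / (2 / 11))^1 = -301 / 18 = -16.72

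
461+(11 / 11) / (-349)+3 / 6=322125 / 698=461.50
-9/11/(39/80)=-1.68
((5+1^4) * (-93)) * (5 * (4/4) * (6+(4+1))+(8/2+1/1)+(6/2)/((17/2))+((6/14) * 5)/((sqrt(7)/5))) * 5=-2862540/17- 209250 * sqrt(7)/49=-179683.14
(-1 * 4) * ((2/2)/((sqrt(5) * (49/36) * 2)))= -72 * sqrt(5)/245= -0.66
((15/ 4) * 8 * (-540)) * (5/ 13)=-81000/ 13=-6230.77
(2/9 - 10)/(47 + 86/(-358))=-7876/37665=-0.21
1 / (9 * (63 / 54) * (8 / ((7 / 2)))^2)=7 / 384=0.02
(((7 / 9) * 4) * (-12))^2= 12544 / 9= 1393.78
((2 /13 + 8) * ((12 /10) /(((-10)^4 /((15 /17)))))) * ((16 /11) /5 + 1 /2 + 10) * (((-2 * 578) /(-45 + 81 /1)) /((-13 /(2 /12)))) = 1069487 /278850000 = 0.00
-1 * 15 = -15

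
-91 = -91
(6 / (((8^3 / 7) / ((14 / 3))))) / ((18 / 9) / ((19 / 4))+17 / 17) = 0.27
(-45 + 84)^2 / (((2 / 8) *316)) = 1521 / 79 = 19.25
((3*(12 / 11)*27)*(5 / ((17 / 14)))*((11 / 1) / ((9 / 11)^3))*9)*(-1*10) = -11180400 / 17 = -657670.59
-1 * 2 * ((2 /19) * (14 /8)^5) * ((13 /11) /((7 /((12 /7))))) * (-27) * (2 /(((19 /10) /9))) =16253055 /63536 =255.81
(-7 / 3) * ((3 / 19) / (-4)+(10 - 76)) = 11711 / 76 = 154.09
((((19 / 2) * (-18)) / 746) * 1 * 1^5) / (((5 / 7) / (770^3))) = -54647000100 / 373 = -146506702.68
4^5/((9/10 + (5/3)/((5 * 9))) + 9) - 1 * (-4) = 287212/2683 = 107.05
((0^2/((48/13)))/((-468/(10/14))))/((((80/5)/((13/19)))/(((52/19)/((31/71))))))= 0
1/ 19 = 0.05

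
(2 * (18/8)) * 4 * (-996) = -17928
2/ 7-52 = -362/ 7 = -51.71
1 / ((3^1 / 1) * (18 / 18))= 1 / 3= 0.33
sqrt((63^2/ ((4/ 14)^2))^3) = 85766121/ 8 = 10720765.12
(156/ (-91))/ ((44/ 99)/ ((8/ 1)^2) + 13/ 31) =-53568/ 13321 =-4.02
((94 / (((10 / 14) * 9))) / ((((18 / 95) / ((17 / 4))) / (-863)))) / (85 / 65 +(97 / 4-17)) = -1192209473 / 36045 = -33075.59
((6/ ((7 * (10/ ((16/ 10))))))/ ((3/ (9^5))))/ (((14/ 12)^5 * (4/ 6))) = 5509980288/ 2941225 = 1873.36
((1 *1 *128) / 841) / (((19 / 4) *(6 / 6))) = 512 / 15979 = 0.03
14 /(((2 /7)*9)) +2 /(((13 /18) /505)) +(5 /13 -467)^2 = 333302545 /1521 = 219133.82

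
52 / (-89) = -52 / 89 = -0.58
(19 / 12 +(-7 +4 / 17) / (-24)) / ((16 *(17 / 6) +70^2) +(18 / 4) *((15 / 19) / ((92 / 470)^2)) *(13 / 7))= 53541677 / 146901951097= 0.00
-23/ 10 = -2.30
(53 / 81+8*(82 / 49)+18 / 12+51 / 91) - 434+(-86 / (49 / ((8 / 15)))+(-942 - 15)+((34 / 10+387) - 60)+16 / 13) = -538777303 / 515970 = -1044.20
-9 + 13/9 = -7.56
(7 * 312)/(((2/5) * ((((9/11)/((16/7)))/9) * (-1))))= -137280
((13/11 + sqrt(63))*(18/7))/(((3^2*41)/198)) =468/287 + 1188*sqrt(7)/287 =12.58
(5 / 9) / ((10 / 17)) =17 / 18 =0.94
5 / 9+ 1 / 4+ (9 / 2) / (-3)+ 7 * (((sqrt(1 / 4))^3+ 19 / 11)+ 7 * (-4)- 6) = -178777 / 792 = -225.73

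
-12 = -12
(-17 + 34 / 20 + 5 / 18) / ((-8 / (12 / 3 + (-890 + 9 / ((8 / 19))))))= -1168973 / 720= -1623.57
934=934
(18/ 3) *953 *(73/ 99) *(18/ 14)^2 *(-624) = -2344197024/ 539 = -4349159.60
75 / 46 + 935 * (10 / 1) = 9351.63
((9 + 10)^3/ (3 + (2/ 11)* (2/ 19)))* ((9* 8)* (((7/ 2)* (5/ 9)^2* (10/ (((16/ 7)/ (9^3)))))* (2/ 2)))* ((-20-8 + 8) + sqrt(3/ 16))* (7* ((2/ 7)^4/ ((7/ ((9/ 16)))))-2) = 695680050903750/ 30919-69568005090375* sqrt(3)/ 247352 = 22012941426.92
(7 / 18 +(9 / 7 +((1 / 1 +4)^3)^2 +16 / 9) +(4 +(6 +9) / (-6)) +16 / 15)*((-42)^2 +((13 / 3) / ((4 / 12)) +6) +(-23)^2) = 3794586184 / 105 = 36138916.04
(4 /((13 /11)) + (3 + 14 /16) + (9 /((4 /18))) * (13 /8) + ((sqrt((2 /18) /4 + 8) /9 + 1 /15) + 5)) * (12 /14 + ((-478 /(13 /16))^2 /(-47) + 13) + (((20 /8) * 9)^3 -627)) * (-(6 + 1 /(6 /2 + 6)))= -5256303179592113 /3211767936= -1636576.27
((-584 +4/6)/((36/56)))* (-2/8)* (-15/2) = -30625/18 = -1701.39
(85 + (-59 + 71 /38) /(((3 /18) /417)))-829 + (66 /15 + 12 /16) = -143682.06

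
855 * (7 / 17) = 5985 / 17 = 352.06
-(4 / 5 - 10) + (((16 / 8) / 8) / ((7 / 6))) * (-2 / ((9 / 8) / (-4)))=1126 / 105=10.72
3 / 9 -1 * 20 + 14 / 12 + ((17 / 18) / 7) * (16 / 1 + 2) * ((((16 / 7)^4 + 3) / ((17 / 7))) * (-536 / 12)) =-19760563 / 14406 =-1371.69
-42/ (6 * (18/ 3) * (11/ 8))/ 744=-7/ 6138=-0.00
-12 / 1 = -12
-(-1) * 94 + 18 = 112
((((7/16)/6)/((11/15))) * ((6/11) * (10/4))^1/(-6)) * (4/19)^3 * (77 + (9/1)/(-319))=-4296950/264750541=-0.02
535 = 535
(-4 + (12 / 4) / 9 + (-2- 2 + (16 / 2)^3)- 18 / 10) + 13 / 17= 128341 / 255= 503.30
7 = 7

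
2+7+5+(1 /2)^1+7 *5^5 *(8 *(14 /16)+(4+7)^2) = 5600029 /2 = 2800014.50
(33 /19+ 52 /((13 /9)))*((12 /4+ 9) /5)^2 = 103248 /475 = 217.36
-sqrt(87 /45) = -sqrt(435) /15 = -1.39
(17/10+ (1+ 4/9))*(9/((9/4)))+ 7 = 881/45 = 19.58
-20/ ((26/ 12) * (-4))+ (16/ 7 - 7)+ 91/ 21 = 526/ 273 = 1.93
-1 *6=-6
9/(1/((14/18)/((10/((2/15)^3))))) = 28/16875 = 0.00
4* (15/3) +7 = 27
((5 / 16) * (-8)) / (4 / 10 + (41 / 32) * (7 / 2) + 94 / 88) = -8800 / 20953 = -0.42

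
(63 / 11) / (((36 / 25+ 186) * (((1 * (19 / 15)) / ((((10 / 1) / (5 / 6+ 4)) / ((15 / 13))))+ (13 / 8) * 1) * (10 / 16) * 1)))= 655200 / 31245467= 0.02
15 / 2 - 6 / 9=6.83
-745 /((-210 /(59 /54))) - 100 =-218009 /2268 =-96.12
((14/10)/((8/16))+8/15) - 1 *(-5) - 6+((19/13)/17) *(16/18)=2.41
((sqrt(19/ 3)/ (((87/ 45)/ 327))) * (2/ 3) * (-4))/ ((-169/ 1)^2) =-4360 * sqrt(57)/ 828269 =-0.04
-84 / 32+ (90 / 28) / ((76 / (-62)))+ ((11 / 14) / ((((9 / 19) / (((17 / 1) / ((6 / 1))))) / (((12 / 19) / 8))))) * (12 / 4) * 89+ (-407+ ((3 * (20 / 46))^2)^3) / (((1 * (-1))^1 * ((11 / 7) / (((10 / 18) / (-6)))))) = 410072103756736 / 5847565651389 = 70.13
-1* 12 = -12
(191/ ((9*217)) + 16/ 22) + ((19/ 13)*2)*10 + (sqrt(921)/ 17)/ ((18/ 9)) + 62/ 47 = sqrt(921)/ 34 + 411831653/ 13126113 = 32.27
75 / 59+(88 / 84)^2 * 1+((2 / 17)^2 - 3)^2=24525627362 / 2173132899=11.29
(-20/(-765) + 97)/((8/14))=103915/612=169.80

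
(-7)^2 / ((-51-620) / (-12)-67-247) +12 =36576 / 3097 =11.81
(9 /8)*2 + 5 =29 /4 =7.25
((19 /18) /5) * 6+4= 79 /15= 5.27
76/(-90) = -38/45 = -0.84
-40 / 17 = -2.35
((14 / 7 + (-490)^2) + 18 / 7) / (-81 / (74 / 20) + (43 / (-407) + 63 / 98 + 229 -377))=-1417.76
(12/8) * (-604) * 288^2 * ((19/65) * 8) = -11422384128/65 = -175728986.58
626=626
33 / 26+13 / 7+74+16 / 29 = 409985 / 5278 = 77.68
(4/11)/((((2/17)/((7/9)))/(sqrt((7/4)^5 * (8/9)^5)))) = 46648 * sqrt(14)/24057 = 7.26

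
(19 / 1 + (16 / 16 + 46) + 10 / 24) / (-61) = -797 / 732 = -1.09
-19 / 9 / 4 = -19 / 36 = -0.53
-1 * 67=-67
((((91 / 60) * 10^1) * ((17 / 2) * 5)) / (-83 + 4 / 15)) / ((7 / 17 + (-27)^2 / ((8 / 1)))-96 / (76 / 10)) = -1469650 / 14884043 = -0.10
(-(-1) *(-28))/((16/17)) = -119/4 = -29.75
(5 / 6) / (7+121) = 5 / 768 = 0.01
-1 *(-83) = 83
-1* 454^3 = -93576664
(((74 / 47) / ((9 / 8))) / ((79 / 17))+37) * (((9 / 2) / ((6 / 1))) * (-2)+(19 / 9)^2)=597070147 / 5413554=110.29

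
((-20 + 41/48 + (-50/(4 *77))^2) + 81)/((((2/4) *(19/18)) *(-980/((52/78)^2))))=-0.05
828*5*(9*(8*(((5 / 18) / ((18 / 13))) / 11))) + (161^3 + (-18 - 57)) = 45965066 / 11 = 4178642.36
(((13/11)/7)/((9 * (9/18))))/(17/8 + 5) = 208/39501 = 0.01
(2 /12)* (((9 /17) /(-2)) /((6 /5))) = -5 /136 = -0.04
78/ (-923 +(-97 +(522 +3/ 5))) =-130/ 829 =-0.16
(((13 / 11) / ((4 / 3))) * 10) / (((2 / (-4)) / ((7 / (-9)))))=455 / 33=13.79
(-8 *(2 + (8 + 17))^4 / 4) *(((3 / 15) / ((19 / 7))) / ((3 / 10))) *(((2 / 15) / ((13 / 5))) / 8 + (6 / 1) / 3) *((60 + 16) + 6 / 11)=-108934894278 / 2717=-40093814.60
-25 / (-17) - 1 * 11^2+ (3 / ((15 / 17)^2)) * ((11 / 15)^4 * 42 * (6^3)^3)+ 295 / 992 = 124289184187439439 / 263500000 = 471685708.49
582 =582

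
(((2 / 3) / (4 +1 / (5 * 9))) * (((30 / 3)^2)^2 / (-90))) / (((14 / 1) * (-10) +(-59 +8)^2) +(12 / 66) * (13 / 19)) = -3344 / 446889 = -0.01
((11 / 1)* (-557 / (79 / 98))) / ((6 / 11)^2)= -36326983 / 1422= -25546.40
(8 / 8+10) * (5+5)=110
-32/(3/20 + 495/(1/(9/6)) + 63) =-640/16113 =-0.04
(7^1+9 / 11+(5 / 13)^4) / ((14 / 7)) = 2463121 / 628342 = 3.92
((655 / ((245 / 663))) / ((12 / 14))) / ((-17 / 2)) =-1703 / 7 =-243.29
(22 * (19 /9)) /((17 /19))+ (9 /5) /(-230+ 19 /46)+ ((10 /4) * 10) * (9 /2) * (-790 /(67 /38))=-27257265960394 /541304055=-50354.82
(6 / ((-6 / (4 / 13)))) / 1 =-0.31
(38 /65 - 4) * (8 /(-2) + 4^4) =-55944 /65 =-860.68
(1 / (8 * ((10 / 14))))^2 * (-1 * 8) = -0.24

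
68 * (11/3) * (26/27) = 19448/81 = 240.10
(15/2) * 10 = 75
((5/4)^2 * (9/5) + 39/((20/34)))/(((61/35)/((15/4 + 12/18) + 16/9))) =2876923/11712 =245.64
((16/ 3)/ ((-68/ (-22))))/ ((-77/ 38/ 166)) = -50464/ 357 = -141.36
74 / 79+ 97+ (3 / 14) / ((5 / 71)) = 558417 / 5530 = 100.98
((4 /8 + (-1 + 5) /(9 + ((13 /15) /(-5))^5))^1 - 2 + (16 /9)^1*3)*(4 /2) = 8.56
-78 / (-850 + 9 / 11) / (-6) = -143 / 9341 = -0.02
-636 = -636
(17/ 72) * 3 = 17/ 24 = 0.71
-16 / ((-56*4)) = 1 / 14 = 0.07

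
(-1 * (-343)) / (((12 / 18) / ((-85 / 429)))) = -29155 / 286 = -101.94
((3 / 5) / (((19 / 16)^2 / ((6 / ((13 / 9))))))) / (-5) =-41472 / 117325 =-0.35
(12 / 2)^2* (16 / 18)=32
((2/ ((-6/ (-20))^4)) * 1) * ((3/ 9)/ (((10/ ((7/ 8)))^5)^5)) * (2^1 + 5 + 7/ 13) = 65712362363534280139543/ 29835911438770418460131328000000000000000000000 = 0.00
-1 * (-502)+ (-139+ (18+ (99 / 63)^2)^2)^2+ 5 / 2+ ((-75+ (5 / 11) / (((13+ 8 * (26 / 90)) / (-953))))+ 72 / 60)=78800.08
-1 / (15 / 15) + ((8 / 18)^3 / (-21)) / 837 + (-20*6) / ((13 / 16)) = -24768753421 / 166577229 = -148.69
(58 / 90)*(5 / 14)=29 / 126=0.23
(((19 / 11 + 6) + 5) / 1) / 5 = 28 / 11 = 2.55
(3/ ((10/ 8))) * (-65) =-156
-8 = -8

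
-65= -65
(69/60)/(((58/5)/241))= 5543/232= 23.89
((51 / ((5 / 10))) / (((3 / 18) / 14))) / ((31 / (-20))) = -171360 / 31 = -5527.74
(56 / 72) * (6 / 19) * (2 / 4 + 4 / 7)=0.26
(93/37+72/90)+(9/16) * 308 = 130657/740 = 176.56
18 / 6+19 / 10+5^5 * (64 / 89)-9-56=1946511 / 890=2187.09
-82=-82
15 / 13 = 1.15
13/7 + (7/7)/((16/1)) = 215/112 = 1.92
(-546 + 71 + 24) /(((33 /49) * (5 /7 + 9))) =-14063 /204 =-68.94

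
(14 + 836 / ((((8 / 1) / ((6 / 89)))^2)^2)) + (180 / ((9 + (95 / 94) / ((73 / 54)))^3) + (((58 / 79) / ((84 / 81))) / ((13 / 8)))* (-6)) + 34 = 85451242619769110380661089 / 1874738270343859934255424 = 45.58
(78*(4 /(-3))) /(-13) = 8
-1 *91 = -91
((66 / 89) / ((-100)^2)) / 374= 0.00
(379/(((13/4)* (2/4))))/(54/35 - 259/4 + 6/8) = -53060/14209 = -3.73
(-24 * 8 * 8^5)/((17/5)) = -31457280/17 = -1850428.24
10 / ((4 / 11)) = 27.50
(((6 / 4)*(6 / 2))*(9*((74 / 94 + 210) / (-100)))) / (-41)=802467 / 385400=2.08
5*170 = 850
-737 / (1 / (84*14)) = -866712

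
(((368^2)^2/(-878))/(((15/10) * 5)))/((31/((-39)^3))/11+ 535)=-997232755064832/191564390845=-5205.73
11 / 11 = 1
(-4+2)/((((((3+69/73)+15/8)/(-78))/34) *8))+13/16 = 2079753/18128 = 114.73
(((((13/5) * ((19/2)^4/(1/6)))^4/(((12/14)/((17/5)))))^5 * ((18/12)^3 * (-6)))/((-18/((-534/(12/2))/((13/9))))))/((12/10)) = -2401702270376206488930998465963591651970318095226765143957849190369918835955873401955732706160256211006985503135583517495203187014967184039007683/35184372088832000000000000000000000000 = -68260484066974143187593380000000000000000000000000000000000000000000000000000000000000000000000000000000000.00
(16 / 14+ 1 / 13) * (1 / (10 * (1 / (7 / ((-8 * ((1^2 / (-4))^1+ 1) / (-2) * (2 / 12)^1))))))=111 / 65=1.71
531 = 531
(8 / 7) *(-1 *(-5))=40 / 7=5.71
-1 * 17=-17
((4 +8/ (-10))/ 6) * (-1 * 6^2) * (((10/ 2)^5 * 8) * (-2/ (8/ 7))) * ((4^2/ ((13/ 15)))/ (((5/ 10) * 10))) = 40320000/ 13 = 3101538.46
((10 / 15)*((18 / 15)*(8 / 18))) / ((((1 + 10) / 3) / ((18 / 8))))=0.22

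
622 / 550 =311 / 275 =1.13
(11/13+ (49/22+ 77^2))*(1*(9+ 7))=13572584/143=94913.17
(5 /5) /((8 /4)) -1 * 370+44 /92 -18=-17803 /46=-387.02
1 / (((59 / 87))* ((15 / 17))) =493 / 295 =1.67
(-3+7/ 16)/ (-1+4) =-41/ 48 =-0.85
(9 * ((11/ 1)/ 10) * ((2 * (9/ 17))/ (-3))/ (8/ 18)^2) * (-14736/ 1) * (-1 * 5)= -22156497/ 17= -1303323.35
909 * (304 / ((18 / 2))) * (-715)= -21953360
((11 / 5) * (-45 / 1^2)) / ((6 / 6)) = -99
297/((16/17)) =315.56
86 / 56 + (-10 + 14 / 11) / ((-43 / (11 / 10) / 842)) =1140893 / 6020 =189.52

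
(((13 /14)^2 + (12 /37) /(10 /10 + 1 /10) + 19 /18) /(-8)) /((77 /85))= -135027685 /442255968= -0.31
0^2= 0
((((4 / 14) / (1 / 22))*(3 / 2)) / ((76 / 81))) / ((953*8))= 2673 / 2027984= 0.00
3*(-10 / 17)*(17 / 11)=-30 / 11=-2.73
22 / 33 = 2 / 3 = 0.67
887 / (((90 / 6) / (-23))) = -20401 / 15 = -1360.07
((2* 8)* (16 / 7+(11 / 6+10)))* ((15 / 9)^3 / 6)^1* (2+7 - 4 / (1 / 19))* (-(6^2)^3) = 3814176000 / 7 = 544882285.71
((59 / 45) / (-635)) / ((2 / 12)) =-0.01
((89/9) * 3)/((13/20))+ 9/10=18151/390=46.54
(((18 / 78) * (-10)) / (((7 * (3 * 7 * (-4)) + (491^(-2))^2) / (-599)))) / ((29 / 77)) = -80420129993370090 / 12883819884807859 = -6.24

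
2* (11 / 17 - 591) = -20072 / 17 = -1180.71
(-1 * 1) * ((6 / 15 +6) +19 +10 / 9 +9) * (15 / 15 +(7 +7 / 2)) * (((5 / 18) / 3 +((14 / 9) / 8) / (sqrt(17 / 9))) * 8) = -15134 * sqrt(17) / 135 -73508 / 243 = -764.72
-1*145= -145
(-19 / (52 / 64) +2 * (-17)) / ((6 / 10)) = -3730 / 39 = -95.64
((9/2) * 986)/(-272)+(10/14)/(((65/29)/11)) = -18647/1456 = -12.81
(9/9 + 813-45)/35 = 769/35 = 21.97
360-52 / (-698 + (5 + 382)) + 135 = 153997 / 311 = 495.17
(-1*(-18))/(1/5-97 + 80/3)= -135/526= -0.26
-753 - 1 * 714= -1467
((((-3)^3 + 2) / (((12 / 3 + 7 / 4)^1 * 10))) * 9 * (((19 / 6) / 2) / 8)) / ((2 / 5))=-1425 / 736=-1.94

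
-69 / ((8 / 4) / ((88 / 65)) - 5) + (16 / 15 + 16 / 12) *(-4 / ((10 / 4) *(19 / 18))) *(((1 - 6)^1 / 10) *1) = 315204 / 14725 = 21.41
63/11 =5.73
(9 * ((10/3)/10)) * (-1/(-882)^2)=-0.00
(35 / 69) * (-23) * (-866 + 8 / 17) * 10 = 5149900 / 51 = 100978.43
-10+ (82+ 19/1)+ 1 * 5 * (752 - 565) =1026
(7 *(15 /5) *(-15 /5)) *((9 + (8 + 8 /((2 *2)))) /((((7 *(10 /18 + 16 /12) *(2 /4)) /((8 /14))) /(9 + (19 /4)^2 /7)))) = -2106891 /1666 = -1264.64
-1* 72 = -72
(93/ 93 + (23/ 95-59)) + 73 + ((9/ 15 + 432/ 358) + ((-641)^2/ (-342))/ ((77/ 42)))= -71634260/ 112233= -638.26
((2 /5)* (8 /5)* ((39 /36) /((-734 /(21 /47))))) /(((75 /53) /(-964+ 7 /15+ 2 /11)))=1533260638 /5336409375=0.29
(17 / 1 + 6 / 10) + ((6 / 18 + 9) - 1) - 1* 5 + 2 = 344 / 15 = 22.93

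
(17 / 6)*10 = 28.33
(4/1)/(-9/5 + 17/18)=-360/77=-4.68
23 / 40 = 0.58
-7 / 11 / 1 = -7 / 11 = -0.64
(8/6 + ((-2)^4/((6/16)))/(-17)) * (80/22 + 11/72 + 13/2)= -40745/3366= -12.10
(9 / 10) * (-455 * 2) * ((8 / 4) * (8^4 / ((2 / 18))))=-60383232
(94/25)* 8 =752/25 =30.08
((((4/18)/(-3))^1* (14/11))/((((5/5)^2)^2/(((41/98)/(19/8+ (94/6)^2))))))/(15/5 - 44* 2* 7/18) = 0.00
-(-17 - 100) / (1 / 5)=585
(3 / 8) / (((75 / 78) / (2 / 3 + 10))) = 104 / 25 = 4.16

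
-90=-90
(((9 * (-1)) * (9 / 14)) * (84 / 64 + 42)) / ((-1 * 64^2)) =8019 / 131072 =0.06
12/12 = 1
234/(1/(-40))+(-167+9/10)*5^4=-226345/2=-113172.50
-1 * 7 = -7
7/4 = 1.75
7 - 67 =-60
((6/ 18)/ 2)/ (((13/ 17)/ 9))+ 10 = 311/ 26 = 11.96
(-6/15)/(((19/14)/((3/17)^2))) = -252/27455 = -0.01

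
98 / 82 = 49 / 41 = 1.20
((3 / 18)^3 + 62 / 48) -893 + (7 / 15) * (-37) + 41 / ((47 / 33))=-5584762 / 6345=-880.18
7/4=1.75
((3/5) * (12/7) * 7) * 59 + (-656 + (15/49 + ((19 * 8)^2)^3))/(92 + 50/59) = 132828574770.23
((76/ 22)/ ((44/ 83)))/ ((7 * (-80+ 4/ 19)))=-29963/ 2568104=-0.01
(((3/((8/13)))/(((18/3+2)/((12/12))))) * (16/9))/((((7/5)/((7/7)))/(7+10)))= 1105/84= 13.15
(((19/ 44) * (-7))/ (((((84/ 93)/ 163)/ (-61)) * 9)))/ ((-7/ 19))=-111272113/ 11088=-10035.36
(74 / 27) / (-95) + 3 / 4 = 7399 / 10260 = 0.72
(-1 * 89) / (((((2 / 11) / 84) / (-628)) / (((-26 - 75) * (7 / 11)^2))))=-11617599336 / 11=-1056145394.18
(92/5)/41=92/205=0.45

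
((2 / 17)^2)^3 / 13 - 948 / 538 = -148735682962 / 84409078793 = -1.76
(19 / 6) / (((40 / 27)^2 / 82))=189297 / 1600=118.31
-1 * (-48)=48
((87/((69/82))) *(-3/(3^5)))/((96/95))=-112955/89424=-1.26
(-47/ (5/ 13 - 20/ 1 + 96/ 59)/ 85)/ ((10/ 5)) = 0.02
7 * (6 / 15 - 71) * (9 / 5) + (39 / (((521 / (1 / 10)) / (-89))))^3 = -125844070211271 / 141420761000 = -889.86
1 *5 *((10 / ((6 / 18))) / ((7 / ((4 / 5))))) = 120 / 7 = 17.14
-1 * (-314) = 314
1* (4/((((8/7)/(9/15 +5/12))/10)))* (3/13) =427/52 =8.21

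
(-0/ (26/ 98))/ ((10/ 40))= 0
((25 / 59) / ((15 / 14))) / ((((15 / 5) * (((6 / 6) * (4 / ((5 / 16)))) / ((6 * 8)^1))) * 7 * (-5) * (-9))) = 5 / 3186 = 0.00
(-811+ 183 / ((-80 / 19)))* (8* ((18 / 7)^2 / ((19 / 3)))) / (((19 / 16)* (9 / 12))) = -708725376 / 88445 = -8013.18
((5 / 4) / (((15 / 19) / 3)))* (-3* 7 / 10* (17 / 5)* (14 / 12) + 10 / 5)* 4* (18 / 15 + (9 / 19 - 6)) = 260163 / 500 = 520.33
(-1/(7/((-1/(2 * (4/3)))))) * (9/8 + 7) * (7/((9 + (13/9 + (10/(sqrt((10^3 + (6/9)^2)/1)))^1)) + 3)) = 478011105/2108074624 - 236925 * sqrt(2251)/2108074624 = 0.22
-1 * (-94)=94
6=6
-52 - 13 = -65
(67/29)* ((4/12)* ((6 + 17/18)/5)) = 1675/1566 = 1.07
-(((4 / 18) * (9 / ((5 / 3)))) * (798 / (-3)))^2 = -2547216 / 25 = -101888.64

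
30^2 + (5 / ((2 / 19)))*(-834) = -38715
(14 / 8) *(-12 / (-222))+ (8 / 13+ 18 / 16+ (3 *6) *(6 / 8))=59009 / 3848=15.33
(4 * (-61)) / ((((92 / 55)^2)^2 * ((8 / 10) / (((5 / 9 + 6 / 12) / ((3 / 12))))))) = -53027871875 / 322376832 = -164.49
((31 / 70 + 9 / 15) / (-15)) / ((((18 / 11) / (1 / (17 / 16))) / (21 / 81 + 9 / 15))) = -372592 / 10843875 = -0.03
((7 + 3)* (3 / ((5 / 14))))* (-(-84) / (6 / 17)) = 19992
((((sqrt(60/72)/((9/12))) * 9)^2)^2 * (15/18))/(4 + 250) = 6000/127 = 47.24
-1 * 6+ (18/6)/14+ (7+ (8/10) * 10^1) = 129/14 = 9.21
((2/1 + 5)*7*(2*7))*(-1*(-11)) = 7546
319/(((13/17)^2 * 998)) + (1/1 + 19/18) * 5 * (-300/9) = -1557634343/4553874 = -342.05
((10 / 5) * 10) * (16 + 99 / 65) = 4556 / 13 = 350.46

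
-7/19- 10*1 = -197/19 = -10.37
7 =7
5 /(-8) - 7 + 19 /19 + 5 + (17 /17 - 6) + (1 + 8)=19 /8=2.38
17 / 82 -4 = -311 / 82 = -3.79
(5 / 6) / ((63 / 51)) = 0.67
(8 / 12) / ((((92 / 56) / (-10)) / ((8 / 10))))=-224 / 69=-3.25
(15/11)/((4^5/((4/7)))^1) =15/19712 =0.00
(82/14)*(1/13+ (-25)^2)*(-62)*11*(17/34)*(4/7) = -454438424/637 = -713404.12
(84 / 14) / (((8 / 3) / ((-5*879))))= -39555 / 4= -9888.75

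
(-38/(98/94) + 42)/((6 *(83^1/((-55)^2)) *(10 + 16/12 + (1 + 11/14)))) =822800/320131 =2.57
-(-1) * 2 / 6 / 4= 1 / 12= 0.08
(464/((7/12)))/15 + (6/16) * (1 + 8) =15793/280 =56.40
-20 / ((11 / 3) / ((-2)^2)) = -240 / 11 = -21.82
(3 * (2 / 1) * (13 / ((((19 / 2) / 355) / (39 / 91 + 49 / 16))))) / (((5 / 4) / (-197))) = -213287763 / 133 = -1603667.39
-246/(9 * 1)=-82/3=-27.33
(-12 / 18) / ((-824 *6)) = 0.00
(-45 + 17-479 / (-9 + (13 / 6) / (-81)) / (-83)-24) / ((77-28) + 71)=-9583543 / 21847260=-0.44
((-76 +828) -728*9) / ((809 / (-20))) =116000 / 809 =143.39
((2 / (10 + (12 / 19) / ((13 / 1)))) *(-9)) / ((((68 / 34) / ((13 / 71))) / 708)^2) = -47079592092 / 6255881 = -7525.65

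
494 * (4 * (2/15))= 3952/15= 263.47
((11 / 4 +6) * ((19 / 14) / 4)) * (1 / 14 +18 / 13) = 25175 / 5824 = 4.32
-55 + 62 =7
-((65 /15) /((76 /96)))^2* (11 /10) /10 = -29744 /9025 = -3.30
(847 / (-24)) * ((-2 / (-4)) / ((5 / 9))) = -2541 / 80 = -31.76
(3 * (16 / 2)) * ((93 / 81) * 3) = 248 / 3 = 82.67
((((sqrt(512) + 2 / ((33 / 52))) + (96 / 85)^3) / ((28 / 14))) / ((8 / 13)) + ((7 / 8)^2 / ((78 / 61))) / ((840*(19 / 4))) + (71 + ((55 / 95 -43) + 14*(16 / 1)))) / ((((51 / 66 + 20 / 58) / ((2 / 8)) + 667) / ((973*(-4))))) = -1592.20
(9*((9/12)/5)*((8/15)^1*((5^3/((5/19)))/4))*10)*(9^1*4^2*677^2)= 56429466480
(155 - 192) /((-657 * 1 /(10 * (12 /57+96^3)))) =6219695560 /12483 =498253.27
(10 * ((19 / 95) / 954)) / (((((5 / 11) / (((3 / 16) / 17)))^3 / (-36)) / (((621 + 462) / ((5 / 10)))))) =-38919771 / 16664896000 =-0.00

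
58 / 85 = 0.68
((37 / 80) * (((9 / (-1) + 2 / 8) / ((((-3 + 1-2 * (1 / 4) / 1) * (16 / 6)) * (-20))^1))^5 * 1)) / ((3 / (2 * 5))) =-0.00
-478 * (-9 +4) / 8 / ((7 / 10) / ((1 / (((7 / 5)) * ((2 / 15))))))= 448125 / 196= 2286.35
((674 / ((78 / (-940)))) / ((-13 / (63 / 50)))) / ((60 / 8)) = 443492 / 4225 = 104.97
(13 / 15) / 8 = 13 / 120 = 0.11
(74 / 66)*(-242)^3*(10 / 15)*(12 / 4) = -95342192 / 3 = -31780730.67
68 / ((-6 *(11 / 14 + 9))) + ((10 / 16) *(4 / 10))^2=-7205 / 6576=-1.10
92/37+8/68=1638/629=2.60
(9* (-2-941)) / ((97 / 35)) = -297045 / 97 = -3062.32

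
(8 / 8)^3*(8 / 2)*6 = 24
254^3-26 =16387038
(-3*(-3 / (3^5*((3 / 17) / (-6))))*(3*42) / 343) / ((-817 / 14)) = 136 / 17157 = 0.01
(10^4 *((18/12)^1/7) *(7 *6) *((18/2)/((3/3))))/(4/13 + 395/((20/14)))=7020000/2399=2926.22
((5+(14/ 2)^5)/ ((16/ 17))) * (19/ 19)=71451/ 4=17862.75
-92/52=-23/13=-1.77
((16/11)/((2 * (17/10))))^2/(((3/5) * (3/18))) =64000/34969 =1.83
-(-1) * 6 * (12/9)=8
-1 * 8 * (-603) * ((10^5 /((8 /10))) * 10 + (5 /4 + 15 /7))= 42210114570 /7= 6030016367.14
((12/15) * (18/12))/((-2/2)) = -6/5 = -1.20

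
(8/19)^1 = 8/19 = 0.42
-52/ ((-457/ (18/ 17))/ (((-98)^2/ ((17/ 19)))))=170797536/ 132073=1293.21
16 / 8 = 2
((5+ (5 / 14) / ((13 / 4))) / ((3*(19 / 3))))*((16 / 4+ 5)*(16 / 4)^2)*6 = 232.37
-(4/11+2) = -26/11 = -2.36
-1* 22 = -22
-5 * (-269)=1345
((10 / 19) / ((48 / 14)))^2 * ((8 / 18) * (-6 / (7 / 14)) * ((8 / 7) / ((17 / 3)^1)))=-1400 / 55233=-0.03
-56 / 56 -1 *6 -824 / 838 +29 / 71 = -225344 / 29749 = -7.57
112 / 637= 16 / 91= 0.18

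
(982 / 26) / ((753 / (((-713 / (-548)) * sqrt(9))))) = 350083 / 1788124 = 0.20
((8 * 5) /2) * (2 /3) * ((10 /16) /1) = 25 /3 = 8.33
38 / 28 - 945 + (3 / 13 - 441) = -251963 / 182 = -1384.41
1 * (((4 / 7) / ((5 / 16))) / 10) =32 / 175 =0.18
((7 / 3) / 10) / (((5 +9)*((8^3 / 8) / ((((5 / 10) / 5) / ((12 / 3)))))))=1 / 153600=0.00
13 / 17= 0.76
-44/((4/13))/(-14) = 143/14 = 10.21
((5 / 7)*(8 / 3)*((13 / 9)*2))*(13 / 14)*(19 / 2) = 48.54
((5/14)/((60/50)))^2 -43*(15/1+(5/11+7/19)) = -1003239631/1474704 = -680.30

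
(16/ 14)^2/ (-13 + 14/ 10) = -160/ 1421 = -0.11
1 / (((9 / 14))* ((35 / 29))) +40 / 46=2234 / 1035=2.16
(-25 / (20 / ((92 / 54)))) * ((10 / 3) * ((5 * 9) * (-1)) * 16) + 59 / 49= 2254531 / 441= 5112.32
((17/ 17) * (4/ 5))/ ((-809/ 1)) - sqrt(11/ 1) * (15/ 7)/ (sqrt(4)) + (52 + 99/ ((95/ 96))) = 2337024/ 15371 - 15 * sqrt(11)/ 14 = 148.49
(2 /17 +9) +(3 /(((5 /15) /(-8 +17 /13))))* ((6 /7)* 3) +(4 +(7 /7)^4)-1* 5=-225493 /1547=-145.76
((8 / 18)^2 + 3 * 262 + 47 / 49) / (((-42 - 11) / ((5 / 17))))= -15621125 / 3576069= -4.37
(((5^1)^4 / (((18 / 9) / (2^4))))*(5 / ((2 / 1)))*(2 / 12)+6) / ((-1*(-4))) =1567 / 3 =522.33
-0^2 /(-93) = 0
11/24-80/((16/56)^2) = -23509/24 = -979.54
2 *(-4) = -8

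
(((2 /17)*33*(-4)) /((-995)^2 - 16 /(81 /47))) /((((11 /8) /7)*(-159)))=36288 /72252336973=0.00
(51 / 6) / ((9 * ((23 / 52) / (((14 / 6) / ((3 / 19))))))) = 31.55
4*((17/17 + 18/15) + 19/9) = 776/45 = 17.24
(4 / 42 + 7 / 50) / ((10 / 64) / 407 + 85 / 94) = 3978832 / 15301125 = 0.26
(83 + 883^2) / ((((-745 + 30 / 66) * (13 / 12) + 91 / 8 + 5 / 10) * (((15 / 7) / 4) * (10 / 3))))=-960679104 / 1748375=-549.47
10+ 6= 16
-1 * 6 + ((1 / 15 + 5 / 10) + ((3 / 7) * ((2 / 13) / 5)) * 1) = -14797 / 2730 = -5.42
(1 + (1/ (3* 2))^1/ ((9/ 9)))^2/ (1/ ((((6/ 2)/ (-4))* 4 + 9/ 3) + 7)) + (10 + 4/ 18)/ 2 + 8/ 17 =15.11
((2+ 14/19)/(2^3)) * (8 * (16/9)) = 832/171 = 4.87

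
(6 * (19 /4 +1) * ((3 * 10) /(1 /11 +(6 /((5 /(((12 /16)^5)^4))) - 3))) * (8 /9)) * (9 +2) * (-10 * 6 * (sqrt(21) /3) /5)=1223976344040243200 * sqrt(21) /87845866336847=63850.06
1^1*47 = 47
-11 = -11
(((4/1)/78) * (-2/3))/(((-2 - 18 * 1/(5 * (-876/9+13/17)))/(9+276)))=2339375/471237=4.96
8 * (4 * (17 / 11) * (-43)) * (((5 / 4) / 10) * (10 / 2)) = -1329.09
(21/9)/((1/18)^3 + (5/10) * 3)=13608/8749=1.56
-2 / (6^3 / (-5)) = 5 / 108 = 0.05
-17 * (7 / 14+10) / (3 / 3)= -357 / 2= -178.50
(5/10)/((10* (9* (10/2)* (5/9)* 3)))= 1/1500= 0.00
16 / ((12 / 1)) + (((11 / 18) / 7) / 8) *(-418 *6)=-729 / 28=-26.04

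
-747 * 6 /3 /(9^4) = -166 /729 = -0.23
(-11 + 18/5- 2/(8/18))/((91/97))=-1649/130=-12.68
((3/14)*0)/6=0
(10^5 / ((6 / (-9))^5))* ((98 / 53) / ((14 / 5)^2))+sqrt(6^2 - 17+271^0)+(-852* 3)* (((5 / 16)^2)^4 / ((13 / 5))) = -132498129506484375 / 739808116736+2* sqrt(5) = -179093.49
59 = 59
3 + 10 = 13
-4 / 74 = -0.05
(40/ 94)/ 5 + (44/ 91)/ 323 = 119640/ 1381471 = 0.09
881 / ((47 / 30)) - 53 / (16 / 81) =221109 / 752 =294.03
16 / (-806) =-0.02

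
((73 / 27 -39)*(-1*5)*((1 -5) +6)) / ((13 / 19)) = 186200 / 351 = 530.48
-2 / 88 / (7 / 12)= -3 / 77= -0.04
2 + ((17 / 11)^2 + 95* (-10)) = -114419 / 121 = -945.61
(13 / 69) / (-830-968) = -13 / 124062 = -0.00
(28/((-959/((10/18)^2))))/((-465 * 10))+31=31992653/1032021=31.00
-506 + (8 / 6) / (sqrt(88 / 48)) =-506 + 4*sqrt(66) / 33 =-505.02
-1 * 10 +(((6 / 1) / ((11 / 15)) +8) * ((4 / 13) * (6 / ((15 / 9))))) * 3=31298 / 715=43.77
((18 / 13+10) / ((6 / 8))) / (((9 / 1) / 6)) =1184 / 117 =10.12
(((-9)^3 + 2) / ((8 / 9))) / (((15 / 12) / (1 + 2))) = -19629 / 10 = -1962.90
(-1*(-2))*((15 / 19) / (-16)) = -15 / 152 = -0.10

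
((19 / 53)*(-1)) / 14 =-19 / 742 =-0.03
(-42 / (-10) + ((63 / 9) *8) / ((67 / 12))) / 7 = 2.03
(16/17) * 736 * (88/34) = 518144/289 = 1792.89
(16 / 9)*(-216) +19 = -365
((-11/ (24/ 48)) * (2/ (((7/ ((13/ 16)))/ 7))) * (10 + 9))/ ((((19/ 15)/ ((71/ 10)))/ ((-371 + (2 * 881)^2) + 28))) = -94553904159/ 8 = -11819238019.88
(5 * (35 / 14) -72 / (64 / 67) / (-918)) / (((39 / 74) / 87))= 11016491 / 5304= 2077.02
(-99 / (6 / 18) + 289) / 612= -2 / 153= -0.01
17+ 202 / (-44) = 273 / 22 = 12.41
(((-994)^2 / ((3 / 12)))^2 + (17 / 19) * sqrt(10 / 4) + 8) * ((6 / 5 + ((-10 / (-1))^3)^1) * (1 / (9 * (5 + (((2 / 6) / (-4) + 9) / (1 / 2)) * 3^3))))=3571585138148.11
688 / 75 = 9.17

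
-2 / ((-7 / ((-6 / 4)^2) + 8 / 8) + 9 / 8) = 144 / 71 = 2.03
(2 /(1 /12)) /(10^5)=3 /12500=0.00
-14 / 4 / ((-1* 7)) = 1 / 2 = 0.50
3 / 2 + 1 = 5 / 2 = 2.50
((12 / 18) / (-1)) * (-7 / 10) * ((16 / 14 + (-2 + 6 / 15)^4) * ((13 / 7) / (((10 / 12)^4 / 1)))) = 189101952 / 13671875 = 13.83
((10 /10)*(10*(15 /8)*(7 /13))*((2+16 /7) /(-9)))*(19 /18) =-2375 /468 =-5.07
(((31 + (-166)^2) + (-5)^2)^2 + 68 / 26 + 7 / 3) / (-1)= -29734479409 / 39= -762422548.95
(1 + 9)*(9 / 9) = 10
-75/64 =-1.17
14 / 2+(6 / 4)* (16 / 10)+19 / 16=847 / 80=10.59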